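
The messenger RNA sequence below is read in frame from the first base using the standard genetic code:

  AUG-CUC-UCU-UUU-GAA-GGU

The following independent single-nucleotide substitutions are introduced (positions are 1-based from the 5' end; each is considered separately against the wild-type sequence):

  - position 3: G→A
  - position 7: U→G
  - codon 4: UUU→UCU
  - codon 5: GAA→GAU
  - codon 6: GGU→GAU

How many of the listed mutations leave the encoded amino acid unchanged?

Codon 1: AUG (Met) → AUA (Ile) — missense.
Codon 3: UCU (Ser) → GCU (Ala) — missense.
Codon 4: UUU (Phe) → UCU (Ser) — missense.
Codon 5: GAA (Glu) → GAU (Asp) — missense.
Codon 6: GGU (Gly) → GAU (Asp) — missense.
Synonymous: 0 of 5.

0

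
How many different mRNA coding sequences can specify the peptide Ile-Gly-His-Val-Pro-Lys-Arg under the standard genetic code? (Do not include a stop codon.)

4608

Ile: 3 codons.
Gly: 4 codons.
His: 2 codons.
Val: 4 codons.
Pro: 4 codons.
Lys: 2 codons.
Arg: 6 codons.
3 × 4 × 2 × 4 × 4 × 2 × 6 = 4608.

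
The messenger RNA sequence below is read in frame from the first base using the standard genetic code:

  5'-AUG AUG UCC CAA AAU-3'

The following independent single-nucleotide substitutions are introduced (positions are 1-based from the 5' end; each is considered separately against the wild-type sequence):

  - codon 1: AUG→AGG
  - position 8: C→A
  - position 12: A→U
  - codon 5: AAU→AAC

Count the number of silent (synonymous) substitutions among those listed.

1

Codon 1: AUG (Met) → AGG (Arg) — missense.
Codon 3: UCC (Ser) → UAC (Tyr) — missense.
Codon 4: CAA (Gln) → CAU (His) — missense.
Codon 5: AAU (Asn) → AAC (Asn) — synonymous.
Synonymous: 1 of 4.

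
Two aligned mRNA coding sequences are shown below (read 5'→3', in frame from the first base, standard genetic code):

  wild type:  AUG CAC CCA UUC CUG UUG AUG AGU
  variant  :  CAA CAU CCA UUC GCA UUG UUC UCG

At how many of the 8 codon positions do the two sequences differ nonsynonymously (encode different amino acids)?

3

Codon 1: AUG Met / CAA Gln — nonsynonymous.
Codon 2: CAC His / CAU His — synonymous.
Codon 3: CCA Pro / CCA Pro — identical.
Codon 4: UUC Phe / UUC Phe — identical.
Codon 5: CUG Leu / GCA Ala — nonsynonymous.
Codon 6: UUG Leu / UUG Leu — identical.
Codon 7: AUG Met / UUC Phe — nonsynonymous.
Codon 8: AGU Ser / UCG Ser — synonymous.
Nonsynonymous differences: 3.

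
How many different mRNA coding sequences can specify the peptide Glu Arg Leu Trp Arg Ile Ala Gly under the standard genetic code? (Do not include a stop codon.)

20736

Glu: 2 codons.
Arg: 6 codons.
Leu: 6 codons.
Trp: 1 codon.
Arg: 6 codons.
Ile: 3 codons.
Ala: 4 codons.
Gly: 4 codons.
2 × 6 × 6 × 1 × 6 × 3 × 4 × 4 = 20736.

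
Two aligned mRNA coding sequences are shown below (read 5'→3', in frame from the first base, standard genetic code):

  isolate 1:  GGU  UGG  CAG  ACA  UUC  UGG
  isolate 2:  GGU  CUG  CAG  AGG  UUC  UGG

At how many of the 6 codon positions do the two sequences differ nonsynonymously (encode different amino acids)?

2

Codon 1: GGU Gly / GGU Gly — identical.
Codon 2: UGG Trp / CUG Leu — nonsynonymous.
Codon 3: CAG Gln / CAG Gln — identical.
Codon 4: ACA Thr / AGG Arg — nonsynonymous.
Codon 5: UUC Phe / UUC Phe — identical.
Codon 6: UGG Trp / UGG Trp — identical.
Nonsynonymous differences: 2.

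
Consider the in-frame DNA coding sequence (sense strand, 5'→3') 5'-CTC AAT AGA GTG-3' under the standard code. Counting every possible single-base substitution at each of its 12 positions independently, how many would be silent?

9

Codon 1 (CTC, Leu): 3 synonymous substitutions.
Codon 2 (AAT, Asn): 1 synonymous substitution.
Codon 3 (AGA, Arg): 2 synonymous substitutions.
Codon 4 (GTG, Val): 3 synonymous substitutions.
Total: 3 + 1 + 2 + 3 = 9.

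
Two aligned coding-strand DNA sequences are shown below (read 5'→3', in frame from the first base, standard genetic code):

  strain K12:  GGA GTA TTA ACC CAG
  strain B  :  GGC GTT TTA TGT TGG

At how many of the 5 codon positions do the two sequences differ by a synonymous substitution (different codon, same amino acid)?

2

Codon 1: GGA Gly / GGC Gly — synonymous.
Codon 2: GTA Val / GTT Val — synonymous.
Codon 3: TTA Leu / TTA Leu — identical.
Codon 4: ACC Thr / TGT Cys — nonsynonymous.
Codon 5: CAG Gln / TGG Trp — nonsynonymous.
Synonymous differences: 2.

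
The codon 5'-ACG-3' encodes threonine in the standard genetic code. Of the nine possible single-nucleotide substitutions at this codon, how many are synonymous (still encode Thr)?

Position 1: none → 0 synonymous.
Position 2: none → 0 synonymous.
Position 3: ACT, ACC, ACA → 3 synonymous.
Total: 0 + 0 + 3 = 3.

3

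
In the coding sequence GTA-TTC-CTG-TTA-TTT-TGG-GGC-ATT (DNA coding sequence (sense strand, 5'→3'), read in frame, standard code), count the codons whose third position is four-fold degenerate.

3

Codon 1 GTA (Val): third position 4-fold.
Codon 2 TTC (Phe): third position 2-fold.
Codon 3 CTG (Leu): third position 4-fold.
Codon 4 TTA (Leu): third position 2-fold.
Codon 5 TTT (Phe): third position 2-fold.
Codon 6 TGG (Trp): third position 1-fold.
Codon 7 GGC (Gly): third position 4-fold.
Codon 8 ATT (Ile): third position 3-fold.
Four-fold degenerate third positions: 3.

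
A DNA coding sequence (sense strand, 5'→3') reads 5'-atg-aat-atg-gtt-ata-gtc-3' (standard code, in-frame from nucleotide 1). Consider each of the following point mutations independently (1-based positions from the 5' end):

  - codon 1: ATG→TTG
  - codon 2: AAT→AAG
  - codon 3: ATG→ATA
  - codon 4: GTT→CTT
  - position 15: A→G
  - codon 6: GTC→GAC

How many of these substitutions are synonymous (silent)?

Codon 1: ATG (Met) → TTG (Leu) — missense.
Codon 2: AAT (Asn) → AAG (Lys) — missense.
Codon 3: ATG (Met) → ATA (Ile) — missense.
Codon 4: GTT (Val) → CTT (Leu) — missense.
Codon 5: ATA (Ile) → ATG (Met) — missense.
Codon 6: GTC (Val) → GAC (Asp) — missense.
Synonymous: 0 of 6.

0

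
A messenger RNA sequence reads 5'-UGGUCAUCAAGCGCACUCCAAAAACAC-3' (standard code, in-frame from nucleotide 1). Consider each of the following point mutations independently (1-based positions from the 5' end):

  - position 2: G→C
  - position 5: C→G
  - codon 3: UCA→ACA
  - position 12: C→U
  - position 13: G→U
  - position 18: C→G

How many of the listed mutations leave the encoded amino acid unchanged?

2

Codon 1: UGG (Trp) → UCG (Ser) — missense.
Codon 2: UCA (Ser) → UGA (Stop) — nonsense.
Codon 3: UCA (Ser) → ACA (Thr) — missense.
Codon 4: AGC (Ser) → AGU (Ser) — synonymous.
Codon 5: GCA (Ala) → UCA (Ser) — missense.
Codon 6: CUC (Leu) → CUG (Leu) — synonymous.
Synonymous: 2 of 6.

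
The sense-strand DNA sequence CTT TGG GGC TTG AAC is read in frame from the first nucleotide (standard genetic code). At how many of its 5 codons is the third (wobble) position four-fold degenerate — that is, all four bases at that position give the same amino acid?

Codon 1 CTT (Leu): third position 4-fold.
Codon 2 TGG (Trp): third position 1-fold.
Codon 3 GGC (Gly): third position 4-fold.
Codon 4 TTG (Leu): third position 2-fold.
Codon 5 AAC (Asn): third position 2-fold.
Four-fold degenerate third positions: 2.

2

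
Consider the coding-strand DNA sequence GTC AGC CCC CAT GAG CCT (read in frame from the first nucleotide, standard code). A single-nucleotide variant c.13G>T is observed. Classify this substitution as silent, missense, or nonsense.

Position 13 falls in codon 5: GAG → Glu.
After the substitution the codon is TAG → Stop.
The new codon is a stop codon, so this is a nonsense mutation.

nonsense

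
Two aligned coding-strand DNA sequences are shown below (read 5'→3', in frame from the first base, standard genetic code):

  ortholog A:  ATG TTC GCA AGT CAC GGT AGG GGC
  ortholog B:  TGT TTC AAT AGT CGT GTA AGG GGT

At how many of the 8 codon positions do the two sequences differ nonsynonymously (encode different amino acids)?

Codon 1: ATG Met / TGT Cys — nonsynonymous.
Codon 2: TTC Phe / TTC Phe — identical.
Codon 3: GCA Ala / AAT Asn — nonsynonymous.
Codon 4: AGT Ser / AGT Ser — identical.
Codon 5: CAC His / CGT Arg — nonsynonymous.
Codon 6: GGT Gly / GTA Val — nonsynonymous.
Codon 7: AGG Arg / AGG Arg — identical.
Codon 8: GGC Gly / GGT Gly — synonymous.
Nonsynonymous differences: 4.

4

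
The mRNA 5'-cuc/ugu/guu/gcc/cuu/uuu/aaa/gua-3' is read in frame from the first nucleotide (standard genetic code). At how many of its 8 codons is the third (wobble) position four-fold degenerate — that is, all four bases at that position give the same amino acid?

5

Codon 1 CUC (Leu): third position 4-fold.
Codon 2 UGU (Cys): third position 2-fold.
Codon 3 GUU (Val): third position 4-fold.
Codon 4 GCC (Ala): third position 4-fold.
Codon 5 CUU (Leu): third position 4-fold.
Codon 6 UUU (Phe): third position 2-fold.
Codon 7 AAA (Lys): third position 2-fold.
Codon 8 GUA (Val): third position 4-fold.
Four-fold degenerate third positions: 5.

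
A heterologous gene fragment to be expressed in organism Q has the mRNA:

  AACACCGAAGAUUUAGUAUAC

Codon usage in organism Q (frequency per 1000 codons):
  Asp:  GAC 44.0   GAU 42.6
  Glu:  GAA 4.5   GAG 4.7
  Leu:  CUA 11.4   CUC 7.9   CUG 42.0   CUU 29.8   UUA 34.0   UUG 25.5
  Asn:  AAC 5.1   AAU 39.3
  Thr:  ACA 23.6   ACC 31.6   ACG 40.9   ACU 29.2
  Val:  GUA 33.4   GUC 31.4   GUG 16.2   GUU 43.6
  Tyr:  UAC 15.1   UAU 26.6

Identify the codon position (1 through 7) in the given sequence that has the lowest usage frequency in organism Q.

3

Codon 1 AAC (Asn): 5.1 per 1000.
Codon 2 ACC (Thr): 31.6 per 1000.
Codon 3 GAA (Glu): 4.5 per 1000.
Codon 4 GAU (Asp): 42.6 per 1000.
Codon 5 UUA (Leu): 34.0 per 1000.
Codon 6 GUA (Val): 33.4 per 1000.
Codon 7 UAC (Tyr): 15.1 per 1000.
Lowest frequency is 4.5 at codon 3.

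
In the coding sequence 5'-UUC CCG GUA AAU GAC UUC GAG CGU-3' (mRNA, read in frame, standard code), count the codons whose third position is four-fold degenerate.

Codon 1 UUC (Phe): third position 2-fold.
Codon 2 CCG (Pro): third position 4-fold.
Codon 3 GUA (Val): third position 4-fold.
Codon 4 AAU (Asn): third position 2-fold.
Codon 5 GAC (Asp): third position 2-fold.
Codon 6 UUC (Phe): third position 2-fold.
Codon 7 GAG (Glu): third position 2-fold.
Codon 8 CGU (Arg): third position 4-fold.
Four-fold degenerate third positions: 3.

3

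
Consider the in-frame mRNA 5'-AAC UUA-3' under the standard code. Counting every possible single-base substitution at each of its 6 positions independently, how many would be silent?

Codon 1 (AAC, Asn): 1 synonymous substitution.
Codon 2 (UUA, Leu): 2 synonymous substitutions.
Total: 1 + 2 = 3.

3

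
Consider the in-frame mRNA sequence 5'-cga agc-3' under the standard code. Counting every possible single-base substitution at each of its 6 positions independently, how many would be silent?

5

Codon 1 (CGA, Arg): 4 synonymous substitutions.
Codon 2 (AGC, Ser): 1 synonymous substitution.
Total: 4 + 1 = 5.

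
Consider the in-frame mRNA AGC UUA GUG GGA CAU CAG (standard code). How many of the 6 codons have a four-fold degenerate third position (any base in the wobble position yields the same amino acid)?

Codon 1 AGC (Ser): third position 2-fold.
Codon 2 UUA (Leu): third position 2-fold.
Codon 3 GUG (Val): third position 4-fold.
Codon 4 GGA (Gly): third position 4-fold.
Codon 5 CAU (His): third position 2-fold.
Codon 6 CAG (Gln): third position 2-fold.
Four-fold degenerate third positions: 2.

2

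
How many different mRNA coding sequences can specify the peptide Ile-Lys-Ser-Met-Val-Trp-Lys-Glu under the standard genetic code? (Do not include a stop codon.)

Ile: 3 codons.
Lys: 2 codons.
Ser: 6 codons.
Met: 1 codon.
Val: 4 codons.
Trp: 1 codon.
Lys: 2 codons.
Glu: 2 codons.
3 × 2 × 6 × 1 × 4 × 1 × 2 × 2 = 576.

576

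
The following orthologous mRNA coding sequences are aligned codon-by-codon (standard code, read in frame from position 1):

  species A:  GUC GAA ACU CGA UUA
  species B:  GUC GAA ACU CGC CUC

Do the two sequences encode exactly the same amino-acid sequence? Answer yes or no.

yes

Codon 1: GUC Val / GUC Val — identical.
Codon 2: GAA Glu / GAA Glu — identical.
Codon 3: ACU Thr / ACU Thr — identical.
Codon 4: CGA Arg / CGC Arg — synonymous.
Codon 5: UUA Leu / CUC Leu — synonymous.
Nonsynonymous differences: 0 → same protein.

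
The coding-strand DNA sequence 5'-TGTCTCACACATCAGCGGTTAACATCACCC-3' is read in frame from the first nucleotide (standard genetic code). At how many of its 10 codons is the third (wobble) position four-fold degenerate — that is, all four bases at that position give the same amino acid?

Codon 1 TGT (Cys): third position 2-fold.
Codon 2 CTC (Leu): third position 4-fold.
Codon 3 ACA (Thr): third position 4-fold.
Codon 4 CAT (His): third position 2-fold.
Codon 5 CAG (Gln): third position 2-fold.
Codon 6 CGG (Arg): third position 4-fold.
Codon 7 TTA (Leu): third position 2-fold.
Codon 8 ACA (Thr): third position 4-fold.
Codon 9 TCA (Ser): third position 4-fold.
Codon 10 CCC (Pro): third position 4-fold.
Four-fold degenerate third positions: 6.

6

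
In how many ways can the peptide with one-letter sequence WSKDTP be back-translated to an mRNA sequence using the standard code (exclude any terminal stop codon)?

384

Trp: 1 codon.
Ser: 6 codons.
Lys: 2 codons.
Asp: 2 codons.
Thr: 4 codons.
Pro: 4 codons.
1 × 6 × 2 × 2 × 4 × 4 = 384.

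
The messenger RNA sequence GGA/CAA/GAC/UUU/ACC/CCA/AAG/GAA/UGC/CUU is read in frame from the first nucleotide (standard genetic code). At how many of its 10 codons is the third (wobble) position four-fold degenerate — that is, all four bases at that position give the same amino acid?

4

Codon 1 GGA (Gly): third position 4-fold.
Codon 2 CAA (Gln): third position 2-fold.
Codon 3 GAC (Asp): third position 2-fold.
Codon 4 UUU (Phe): third position 2-fold.
Codon 5 ACC (Thr): third position 4-fold.
Codon 6 CCA (Pro): third position 4-fold.
Codon 7 AAG (Lys): third position 2-fold.
Codon 8 GAA (Glu): third position 2-fold.
Codon 9 UGC (Cys): third position 2-fold.
Codon 10 CUU (Leu): third position 4-fold.
Four-fold degenerate third positions: 4.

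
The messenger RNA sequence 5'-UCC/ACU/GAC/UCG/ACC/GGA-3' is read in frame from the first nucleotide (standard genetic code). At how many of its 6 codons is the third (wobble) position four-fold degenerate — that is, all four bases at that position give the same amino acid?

Codon 1 UCC (Ser): third position 4-fold.
Codon 2 ACU (Thr): third position 4-fold.
Codon 3 GAC (Asp): third position 2-fold.
Codon 4 UCG (Ser): third position 4-fold.
Codon 5 ACC (Thr): third position 4-fold.
Codon 6 GGA (Gly): third position 4-fold.
Four-fold degenerate third positions: 5.

5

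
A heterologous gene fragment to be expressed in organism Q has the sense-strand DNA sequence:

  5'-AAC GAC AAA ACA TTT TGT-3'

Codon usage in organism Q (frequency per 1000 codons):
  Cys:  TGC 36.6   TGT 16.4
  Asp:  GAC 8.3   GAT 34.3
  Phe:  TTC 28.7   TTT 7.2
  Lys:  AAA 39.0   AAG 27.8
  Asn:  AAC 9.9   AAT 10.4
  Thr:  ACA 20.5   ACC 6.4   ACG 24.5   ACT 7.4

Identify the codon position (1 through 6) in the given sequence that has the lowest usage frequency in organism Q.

Codon 1 AAC (Asn): 9.9 per 1000.
Codon 2 GAC (Asp): 8.3 per 1000.
Codon 3 AAA (Lys): 39.0 per 1000.
Codon 4 ACA (Thr): 20.5 per 1000.
Codon 5 TTT (Phe): 7.2 per 1000.
Codon 6 TGT (Cys): 16.4 per 1000.
Lowest frequency is 7.2 at codon 5.

5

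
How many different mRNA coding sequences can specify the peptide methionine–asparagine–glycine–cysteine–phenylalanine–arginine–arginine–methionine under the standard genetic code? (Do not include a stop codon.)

Met: 1 codon.
Asn: 2 codons.
Gly: 4 codons.
Cys: 2 codons.
Phe: 2 codons.
Arg: 6 codons.
Arg: 6 codons.
Met: 1 codon.
1 × 2 × 4 × 2 × 2 × 6 × 6 × 1 = 1152.

1152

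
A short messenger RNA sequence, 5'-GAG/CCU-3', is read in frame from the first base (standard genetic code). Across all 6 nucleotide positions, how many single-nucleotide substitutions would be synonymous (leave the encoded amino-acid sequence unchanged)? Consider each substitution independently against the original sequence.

Codon 1 (GAG, Glu): 1 synonymous substitution.
Codon 2 (CCU, Pro): 3 synonymous substitutions.
Total: 1 + 3 = 4.

4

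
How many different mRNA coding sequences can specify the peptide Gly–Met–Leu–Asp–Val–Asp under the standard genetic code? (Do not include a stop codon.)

Gly: 4 codons.
Met: 1 codon.
Leu: 6 codons.
Asp: 2 codons.
Val: 4 codons.
Asp: 2 codons.
4 × 1 × 6 × 2 × 4 × 2 = 384.

384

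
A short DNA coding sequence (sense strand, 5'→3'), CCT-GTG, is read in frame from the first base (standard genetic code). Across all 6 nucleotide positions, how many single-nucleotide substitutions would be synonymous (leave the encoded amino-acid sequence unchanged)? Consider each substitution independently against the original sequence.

6

Codon 1 (CCT, Pro): 3 synonymous substitutions.
Codon 2 (GTG, Val): 3 synonymous substitutions.
Total: 3 + 3 = 6.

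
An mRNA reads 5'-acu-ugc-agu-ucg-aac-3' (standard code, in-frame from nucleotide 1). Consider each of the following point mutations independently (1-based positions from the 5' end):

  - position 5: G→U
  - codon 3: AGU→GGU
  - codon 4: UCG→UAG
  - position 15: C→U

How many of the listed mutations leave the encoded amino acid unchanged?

1

Codon 2: UGC (Cys) → UUC (Phe) — missense.
Codon 3: AGU (Ser) → GGU (Gly) — missense.
Codon 4: UCG (Ser) → UAG (Stop) — nonsense.
Codon 5: AAC (Asn) → AAU (Asn) — synonymous.
Synonymous: 1 of 4.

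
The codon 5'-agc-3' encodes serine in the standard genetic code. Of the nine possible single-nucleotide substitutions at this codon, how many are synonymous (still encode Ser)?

1

Position 1: none → 0 synonymous.
Position 2: none → 0 synonymous.
Position 3: AGU → 1 synonymous.
Total: 0 + 0 + 1 = 1.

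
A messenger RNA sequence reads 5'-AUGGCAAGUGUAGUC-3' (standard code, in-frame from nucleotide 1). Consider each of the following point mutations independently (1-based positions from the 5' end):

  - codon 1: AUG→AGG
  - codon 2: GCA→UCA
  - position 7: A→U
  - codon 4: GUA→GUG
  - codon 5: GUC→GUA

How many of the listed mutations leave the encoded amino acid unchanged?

2

Codon 1: AUG (Met) → AGG (Arg) — missense.
Codon 2: GCA (Ala) → UCA (Ser) — missense.
Codon 3: AGU (Ser) → UGU (Cys) — missense.
Codon 4: GUA (Val) → GUG (Val) — synonymous.
Codon 5: GUC (Val) → GUA (Val) — synonymous.
Synonymous: 2 of 5.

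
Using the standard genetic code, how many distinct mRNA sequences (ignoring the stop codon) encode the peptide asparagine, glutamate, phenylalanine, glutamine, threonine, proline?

256

Asn: 2 codons.
Glu: 2 codons.
Phe: 2 codons.
Gln: 2 codons.
Thr: 4 codons.
Pro: 4 codons.
2 × 2 × 2 × 2 × 4 × 4 = 256.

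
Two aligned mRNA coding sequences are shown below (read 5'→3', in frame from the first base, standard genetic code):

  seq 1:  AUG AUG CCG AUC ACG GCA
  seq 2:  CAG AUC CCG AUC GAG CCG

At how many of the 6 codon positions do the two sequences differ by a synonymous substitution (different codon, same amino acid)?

Codon 1: AUG Met / CAG Gln — nonsynonymous.
Codon 2: AUG Met / AUC Ile — nonsynonymous.
Codon 3: CCG Pro / CCG Pro — identical.
Codon 4: AUC Ile / AUC Ile — identical.
Codon 5: ACG Thr / GAG Glu — nonsynonymous.
Codon 6: GCA Ala / CCG Pro — nonsynonymous.
Synonymous differences: 0.

0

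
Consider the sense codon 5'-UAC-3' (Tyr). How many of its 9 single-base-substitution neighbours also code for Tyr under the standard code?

Position 1: none → 0 synonymous.
Position 2: none → 0 synonymous.
Position 3: UAU → 1 synonymous.
Total: 0 + 0 + 1 = 1.

1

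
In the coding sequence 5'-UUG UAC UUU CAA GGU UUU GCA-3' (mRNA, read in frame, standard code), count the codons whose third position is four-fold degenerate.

Codon 1 UUG (Leu): third position 2-fold.
Codon 2 UAC (Tyr): third position 2-fold.
Codon 3 UUU (Phe): third position 2-fold.
Codon 4 CAA (Gln): third position 2-fold.
Codon 5 GGU (Gly): third position 4-fold.
Codon 6 UUU (Phe): third position 2-fold.
Codon 7 GCA (Ala): third position 4-fold.
Four-fold degenerate third positions: 2.

2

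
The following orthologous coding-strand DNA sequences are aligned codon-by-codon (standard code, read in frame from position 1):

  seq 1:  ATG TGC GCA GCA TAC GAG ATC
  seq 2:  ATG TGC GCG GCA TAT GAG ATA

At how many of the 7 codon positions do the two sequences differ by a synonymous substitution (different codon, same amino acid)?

Codon 1: ATG Met / ATG Met — identical.
Codon 2: TGC Cys / TGC Cys — identical.
Codon 3: GCA Ala / GCG Ala — synonymous.
Codon 4: GCA Ala / GCA Ala — identical.
Codon 5: TAC Tyr / TAT Tyr — synonymous.
Codon 6: GAG Glu / GAG Glu — identical.
Codon 7: ATC Ile / ATA Ile — synonymous.
Synonymous differences: 3.

3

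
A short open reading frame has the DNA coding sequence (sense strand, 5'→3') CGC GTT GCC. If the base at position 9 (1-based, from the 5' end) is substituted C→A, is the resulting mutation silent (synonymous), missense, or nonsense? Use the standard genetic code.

silent

Position 9 falls in codon 3: GCC → Ala.
After the substitution the codon is GCA → Ala.
Both encode Ala, so the change is synonymous.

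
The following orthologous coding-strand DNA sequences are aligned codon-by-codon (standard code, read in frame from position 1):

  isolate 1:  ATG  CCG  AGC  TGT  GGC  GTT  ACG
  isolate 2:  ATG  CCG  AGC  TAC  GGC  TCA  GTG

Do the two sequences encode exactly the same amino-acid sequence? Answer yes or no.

no

Codon 1: ATG Met / ATG Met — identical.
Codon 2: CCG Pro / CCG Pro — identical.
Codon 3: AGC Ser / AGC Ser — identical.
Codon 4: TGT Cys / TAC Tyr — nonsynonymous.
Codon 5: GGC Gly / GGC Gly — identical.
Codon 6: GTT Val / TCA Ser — nonsynonymous.
Codon 7: ACG Thr / GTG Val — nonsynonymous.
Nonsynonymous differences: 3 → different protein.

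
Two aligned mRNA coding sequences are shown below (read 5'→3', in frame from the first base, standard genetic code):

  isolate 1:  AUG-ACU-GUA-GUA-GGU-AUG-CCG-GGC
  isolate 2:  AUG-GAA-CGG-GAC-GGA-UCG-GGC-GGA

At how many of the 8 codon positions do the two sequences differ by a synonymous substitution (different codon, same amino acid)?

Codon 1: AUG Met / AUG Met — identical.
Codon 2: ACU Thr / GAA Glu — nonsynonymous.
Codon 3: GUA Val / CGG Arg — nonsynonymous.
Codon 4: GUA Val / GAC Asp — nonsynonymous.
Codon 5: GGU Gly / GGA Gly — synonymous.
Codon 6: AUG Met / UCG Ser — nonsynonymous.
Codon 7: CCG Pro / GGC Gly — nonsynonymous.
Codon 8: GGC Gly / GGA Gly — synonymous.
Synonymous differences: 2.

2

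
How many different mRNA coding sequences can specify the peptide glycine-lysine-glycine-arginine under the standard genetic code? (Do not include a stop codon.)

192

Gly: 4 codons.
Lys: 2 codons.
Gly: 4 codons.
Arg: 6 codons.
4 × 2 × 4 × 6 = 192.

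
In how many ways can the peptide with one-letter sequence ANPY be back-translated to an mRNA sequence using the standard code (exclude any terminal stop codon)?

Ala: 4 codons.
Asn: 2 codons.
Pro: 4 codons.
Tyr: 2 codons.
4 × 2 × 4 × 2 = 64.

64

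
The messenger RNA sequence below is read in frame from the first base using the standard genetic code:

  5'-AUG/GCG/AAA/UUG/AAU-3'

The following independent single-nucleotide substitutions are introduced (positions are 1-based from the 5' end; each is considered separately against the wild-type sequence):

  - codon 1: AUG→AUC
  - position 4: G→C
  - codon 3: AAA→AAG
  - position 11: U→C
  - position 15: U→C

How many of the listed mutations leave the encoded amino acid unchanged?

Codon 1: AUG (Met) → AUC (Ile) — missense.
Codon 2: GCG (Ala) → CCG (Pro) — missense.
Codon 3: AAA (Lys) → AAG (Lys) — synonymous.
Codon 4: UUG (Leu) → UCG (Ser) — missense.
Codon 5: AAU (Asn) → AAC (Asn) — synonymous.
Synonymous: 2 of 5.

2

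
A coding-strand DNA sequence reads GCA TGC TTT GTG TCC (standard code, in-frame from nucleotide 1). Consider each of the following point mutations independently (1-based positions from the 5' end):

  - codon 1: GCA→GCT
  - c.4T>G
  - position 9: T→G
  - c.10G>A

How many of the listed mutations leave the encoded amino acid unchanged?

1

Codon 1: GCA (Ala) → GCT (Ala) — synonymous.
Codon 2: TGC (Cys) → GGC (Gly) — missense.
Codon 3: TTT (Phe) → TTG (Leu) — missense.
Codon 4: GTG (Val) → ATG (Met) — missense.
Synonymous: 1 of 4.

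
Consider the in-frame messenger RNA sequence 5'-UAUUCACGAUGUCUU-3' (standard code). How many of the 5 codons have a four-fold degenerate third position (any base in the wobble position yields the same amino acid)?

3

Codon 1 UAU (Tyr): third position 2-fold.
Codon 2 UCA (Ser): third position 4-fold.
Codon 3 CGA (Arg): third position 4-fold.
Codon 4 UGU (Cys): third position 2-fold.
Codon 5 CUU (Leu): third position 4-fold.
Four-fold degenerate third positions: 3.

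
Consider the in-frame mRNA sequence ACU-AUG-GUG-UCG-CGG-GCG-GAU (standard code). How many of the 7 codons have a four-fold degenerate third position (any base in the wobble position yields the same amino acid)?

Codon 1 ACU (Thr): third position 4-fold.
Codon 2 AUG (Met): third position 1-fold.
Codon 3 GUG (Val): third position 4-fold.
Codon 4 UCG (Ser): third position 4-fold.
Codon 5 CGG (Arg): third position 4-fold.
Codon 6 GCG (Ala): third position 4-fold.
Codon 7 GAU (Asp): third position 2-fold.
Four-fold degenerate third positions: 5.

5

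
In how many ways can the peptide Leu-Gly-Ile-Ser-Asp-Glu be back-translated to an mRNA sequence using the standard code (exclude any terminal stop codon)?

1728

Leu: 6 codons.
Gly: 4 codons.
Ile: 3 codons.
Ser: 6 codons.
Asp: 2 codons.
Glu: 2 codons.
6 × 4 × 3 × 6 × 2 × 2 = 1728.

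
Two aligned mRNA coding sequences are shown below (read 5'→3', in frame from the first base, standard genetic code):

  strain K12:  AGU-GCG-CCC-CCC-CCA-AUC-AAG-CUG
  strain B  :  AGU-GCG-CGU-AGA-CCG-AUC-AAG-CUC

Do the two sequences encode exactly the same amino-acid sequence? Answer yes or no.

Codon 1: AGU Ser / AGU Ser — identical.
Codon 2: GCG Ala / GCG Ala — identical.
Codon 3: CCC Pro / CGU Arg — nonsynonymous.
Codon 4: CCC Pro / AGA Arg — nonsynonymous.
Codon 5: CCA Pro / CCG Pro — synonymous.
Codon 6: AUC Ile / AUC Ile — identical.
Codon 7: AAG Lys / AAG Lys — identical.
Codon 8: CUG Leu / CUC Leu — synonymous.
Nonsynonymous differences: 2 → different protein.

no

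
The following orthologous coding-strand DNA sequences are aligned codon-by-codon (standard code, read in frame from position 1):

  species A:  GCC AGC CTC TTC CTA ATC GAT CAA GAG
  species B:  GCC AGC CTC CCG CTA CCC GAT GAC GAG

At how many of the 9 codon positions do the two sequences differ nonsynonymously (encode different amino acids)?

3

Codon 1: GCC Ala / GCC Ala — identical.
Codon 2: AGC Ser / AGC Ser — identical.
Codon 3: CTC Leu / CTC Leu — identical.
Codon 4: TTC Phe / CCG Pro — nonsynonymous.
Codon 5: CTA Leu / CTA Leu — identical.
Codon 6: ATC Ile / CCC Pro — nonsynonymous.
Codon 7: GAT Asp / GAT Asp — identical.
Codon 8: CAA Gln / GAC Asp — nonsynonymous.
Codon 9: GAG Glu / GAG Glu — identical.
Nonsynonymous differences: 3.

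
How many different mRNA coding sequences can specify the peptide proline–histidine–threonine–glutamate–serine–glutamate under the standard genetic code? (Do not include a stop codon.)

768

Pro: 4 codons.
His: 2 codons.
Thr: 4 codons.
Glu: 2 codons.
Ser: 6 codons.
Glu: 2 codons.
4 × 2 × 4 × 2 × 6 × 2 = 768.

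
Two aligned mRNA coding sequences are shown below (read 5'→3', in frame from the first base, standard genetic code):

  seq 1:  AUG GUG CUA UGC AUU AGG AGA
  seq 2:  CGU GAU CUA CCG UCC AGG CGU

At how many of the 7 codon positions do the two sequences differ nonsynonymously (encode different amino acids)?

4

Codon 1: AUG Met / CGU Arg — nonsynonymous.
Codon 2: GUG Val / GAU Asp — nonsynonymous.
Codon 3: CUA Leu / CUA Leu — identical.
Codon 4: UGC Cys / CCG Pro — nonsynonymous.
Codon 5: AUU Ile / UCC Ser — nonsynonymous.
Codon 6: AGG Arg / AGG Arg — identical.
Codon 7: AGA Arg / CGU Arg — synonymous.
Nonsynonymous differences: 4.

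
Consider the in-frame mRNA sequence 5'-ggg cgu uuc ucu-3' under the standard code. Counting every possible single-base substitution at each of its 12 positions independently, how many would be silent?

Codon 1 (GGG, Gly): 3 synonymous substitutions.
Codon 2 (CGU, Arg): 3 synonymous substitutions.
Codon 3 (UUC, Phe): 1 synonymous substitution.
Codon 4 (UCU, Ser): 3 synonymous substitutions.
Total: 3 + 3 + 1 + 3 = 10.

10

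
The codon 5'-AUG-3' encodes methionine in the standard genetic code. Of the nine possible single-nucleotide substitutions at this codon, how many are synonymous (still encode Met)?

0

Position 1: none → 0 synonymous.
Position 2: none → 0 synonymous.
Position 3: none → 0 synonymous.
Total: 0 + 0 + 0 = 0.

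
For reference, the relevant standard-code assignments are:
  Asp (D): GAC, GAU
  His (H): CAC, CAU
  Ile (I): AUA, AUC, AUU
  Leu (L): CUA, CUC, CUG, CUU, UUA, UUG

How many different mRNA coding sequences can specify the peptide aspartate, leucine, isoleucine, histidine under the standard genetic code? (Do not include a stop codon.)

72

Asp: 2 codons.
Leu: 6 codons.
Ile: 3 codons.
His: 2 codons.
2 × 6 × 3 × 2 = 72.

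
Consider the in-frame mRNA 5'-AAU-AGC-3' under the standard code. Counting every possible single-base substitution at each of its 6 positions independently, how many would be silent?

Codon 1 (AAU, Asn): 1 synonymous substitution.
Codon 2 (AGC, Ser): 1 synonymous substitution.
Total: 1 + 1 = 2.

2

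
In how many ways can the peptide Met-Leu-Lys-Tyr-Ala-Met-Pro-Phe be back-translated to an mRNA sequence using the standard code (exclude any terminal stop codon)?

768

Met: 1 codon.
Leu: 6 codons.
Lys: 2 codons.
Tyr: 2 codons.
Ala: 4 codons.
Met: 1 codon.
Pro: 4 codons.
Phe: 2 codons.
1 × 6 × 2 × 2 × 4 × 1 × 4 × 2 = 768.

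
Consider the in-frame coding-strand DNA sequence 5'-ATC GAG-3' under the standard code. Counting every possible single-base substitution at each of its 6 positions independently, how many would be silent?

3

Codon 1 (ATC, Ile): 2 synonymous substitutions.
Codon 2 (GAG, Glu): 1 synonymous substitution.
Total: 2 + 1 = 3.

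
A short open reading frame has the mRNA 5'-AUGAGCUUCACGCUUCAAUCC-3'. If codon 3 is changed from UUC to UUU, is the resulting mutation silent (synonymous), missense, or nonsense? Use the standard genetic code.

Position 9 falls in codon 3: UUC → Phe.
After the substitution the codon is UUU → Phe.
Both encode Phe, so the change is synonymous.

silent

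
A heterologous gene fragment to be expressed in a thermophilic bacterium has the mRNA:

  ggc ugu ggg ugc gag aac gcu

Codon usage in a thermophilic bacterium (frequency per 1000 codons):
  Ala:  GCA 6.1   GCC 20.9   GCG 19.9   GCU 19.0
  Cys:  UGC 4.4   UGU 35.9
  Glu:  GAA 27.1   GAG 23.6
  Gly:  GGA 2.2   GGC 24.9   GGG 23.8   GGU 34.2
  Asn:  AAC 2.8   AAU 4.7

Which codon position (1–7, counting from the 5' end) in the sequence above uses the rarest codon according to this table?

6

Codon 1 GGC (Gly): 24.9 per 1000.
Codon 2 UGU (Cys): 35.9 per 1000.
Codon 3 GGG (Gly): 23.8 per 1000.
Codon 4 UGC (Cys): 4.4 per 1000.
Codon 5 GAG (Glu): 23.6 per 1000.
Codon 6 AAC (Asn): 2.8 per 1000.
Codon 7 GCU (Ala): 19.0 per 1000.
Lowest frequency is 2.8 at codon 6.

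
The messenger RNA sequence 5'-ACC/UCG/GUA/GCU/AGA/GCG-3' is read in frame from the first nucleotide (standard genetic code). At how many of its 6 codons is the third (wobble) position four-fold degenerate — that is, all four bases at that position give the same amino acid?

5

Codon 1 ACC (Thr): third position 4-fold.
Codon 2 UCG (Ser): third position 4-fold.
Codon 3 GUA (Val): third position 4-fold.
Codon 4 GCU (Ala): third position 4-fold.
Codon 5 AGA (Arg): third position 2-fold.
Codon 6 GCG (Ala): third position 4-fold.
Four-fold degenerate third positions: 5.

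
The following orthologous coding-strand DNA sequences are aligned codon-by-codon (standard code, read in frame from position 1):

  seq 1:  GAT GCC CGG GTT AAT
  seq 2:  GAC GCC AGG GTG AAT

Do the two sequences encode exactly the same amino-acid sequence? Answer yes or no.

Codon 1: GAT Asp / GAC Asp — synonymous.
Codon 2: GCC Ala / GCC Ala — identical.
Codon 3: CGG Arg / AGG Arg — synonymous.
Codon 4: GTT Val / GTG Val — synonymous.
Codon 5: AAT Asn / AAT Asn — identical.
Nonsynonymous differences: 0 → same protein.

yes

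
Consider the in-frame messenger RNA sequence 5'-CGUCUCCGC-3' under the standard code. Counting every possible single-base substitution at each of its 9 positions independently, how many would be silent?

Codon 1 (CGU, Arg): 3 synonymous substitutions.
Codon 2 (CUC, Leu): 3 synonymous substitutions.
Codon 3 (CGC, Arg): 3 synonymous substitutions.
Total: 3 + 3 + 3 = 9.

9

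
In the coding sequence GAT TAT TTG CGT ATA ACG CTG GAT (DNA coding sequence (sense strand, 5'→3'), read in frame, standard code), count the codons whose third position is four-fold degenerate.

Codon 1 GAT (Asp): third position 2-fold.
Codon 2 TAT (Tyr): third position 2-fold.
Codon 3 TTG (Leu): third position 2-fold.
Codon 4 CGT (Arg): third position 4-fold.
Codon 5 ATA (Ile): third position 3-fold.
Codon 6 ACG (Thr): third position 4-fold.
Codon 7 CTG (Leu): third position 4-fold.
Codon 8 GAT (Asp): third position 2-fold.
Four-fold degenerate third positions: 3.

3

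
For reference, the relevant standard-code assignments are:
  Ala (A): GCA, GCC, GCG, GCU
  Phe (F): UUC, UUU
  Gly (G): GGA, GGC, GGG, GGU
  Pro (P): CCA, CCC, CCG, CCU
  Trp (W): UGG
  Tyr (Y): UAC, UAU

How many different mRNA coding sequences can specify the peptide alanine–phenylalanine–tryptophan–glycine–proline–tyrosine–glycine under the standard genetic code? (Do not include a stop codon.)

Ala: 4 codons.
Phe: 2 codons.
Trp: 1 codon.
Gly: 4 codons.
Pro: 4 codons.
Tyr: 2 codons.
Gly: 4 codons.
4 × 2 × 1 × 4 × 4 × 2 × 4 = 1024.

1024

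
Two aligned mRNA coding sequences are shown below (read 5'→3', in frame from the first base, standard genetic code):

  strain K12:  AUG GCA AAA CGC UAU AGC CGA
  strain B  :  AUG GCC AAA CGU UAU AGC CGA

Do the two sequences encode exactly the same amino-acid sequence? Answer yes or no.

Codon 1: AUG Met / AUG Met — identical.
Codon 2: GCA Ala / GCC Ala — synonymous.
Codon 3: AAA Lys / AAA Lys — identical.
Codon 4: CGC Arg / CGU Arg — synonymous.
Codon 5: UAU Tyr / UAU Tyr — identical.
Codon 6: AGC Ser / AGC Ser — identical.
Codon 7: CGA Arg / CGA Arg — identical.
Nonsynonymous differences: 0 → same protein.

yes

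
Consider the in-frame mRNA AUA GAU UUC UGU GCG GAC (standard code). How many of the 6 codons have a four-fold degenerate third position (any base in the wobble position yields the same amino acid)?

Codon 1 AUA (Ile): third position 3-fold.
Codon 2 GAU (Asp): third position 2-fold.
Codon 3 UUC (Phe): third position 2-fold.
Codon 4 UGU (Cys): third position 2-fold.
Codon 5 GCG (Ala): third position 4-fold.
Codon 6 GAC (Asp): third position 2-fold.
Four-fold degenerate third positions: 1.

1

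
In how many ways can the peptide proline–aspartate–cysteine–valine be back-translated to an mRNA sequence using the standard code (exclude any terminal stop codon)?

Pro: 4 codons.
Asp: 2 codons.
Cys: 2 codons.
Val: 4 codons.
4 × 2 × 2 × 4 = 64.

64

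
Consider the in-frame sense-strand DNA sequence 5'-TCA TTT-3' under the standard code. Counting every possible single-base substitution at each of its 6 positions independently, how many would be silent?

4

Codon 1 (TCA, Ser): 3 synonymous substitutions.
Codon 2 (TTT, Phe): 1 synonymous substitution.
Total: 3 + 1 = 4.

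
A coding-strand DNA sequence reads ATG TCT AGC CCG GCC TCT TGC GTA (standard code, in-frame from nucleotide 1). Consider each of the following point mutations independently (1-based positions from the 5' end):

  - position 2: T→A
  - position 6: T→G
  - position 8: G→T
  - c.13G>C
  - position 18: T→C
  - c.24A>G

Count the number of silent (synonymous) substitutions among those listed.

3

Codon 1: ATG (Met) → AAG (Lys) — missense.
Codon 2: TCT (Ser) → TCG (Ser) — synonymous.
Codon 3: AGC (Ser) → ATC (Ile) — missense.
Codon 5: GCC (Ala) → CCC (Pro) — missense.
Codon 6: TCT (Ser) → TCC (Ser) — synonymous.
Codon 8: GTA (Val) → GTG (Val) — synonymous.
Synonymous: 3 of 6.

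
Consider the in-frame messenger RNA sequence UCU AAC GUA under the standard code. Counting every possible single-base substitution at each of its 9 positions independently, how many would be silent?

7

Codon 1 (UCU, Ser): 3 synonymous substitutions.
Codon 2 (AAC, Asn): 1 synonymous substitution.
Codon 3 (GUA, Val): 3 synonymous substitutions.
Total: 3 + 1 + 3 = 7.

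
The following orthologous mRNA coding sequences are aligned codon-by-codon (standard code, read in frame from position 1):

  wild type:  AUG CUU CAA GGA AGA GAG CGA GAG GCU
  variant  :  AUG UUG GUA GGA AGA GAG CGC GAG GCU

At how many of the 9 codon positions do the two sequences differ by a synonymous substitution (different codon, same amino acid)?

Codon 1: AUG Met / AUG Met — identical.
Codon 2: CUU Leu / UUG Leu — synonymous.
Codon 3: CAA Gln / GUA Val — nonsynonymous.
Codon 4: GGA Gly / GGA Gly — identical.
Codon 5: AGA Arg / AGA Arg — identical.
Codon 6: GAG Glu / GAG Glu — identical.
Codon 7: CGA Arg / CGC Arg — synonymous.
Codon 8: GAG Glu / GAG Glu — identical.
Codon 9: GCU Ala / GCU Ala — identical.
Synonymous differences: 2.

2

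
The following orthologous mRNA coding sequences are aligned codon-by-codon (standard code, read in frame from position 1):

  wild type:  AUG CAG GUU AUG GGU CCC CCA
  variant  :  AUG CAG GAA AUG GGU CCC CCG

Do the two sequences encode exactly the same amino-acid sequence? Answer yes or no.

no

Codon 1: AUG Met / AUG Met — identical.
Codon 2: CAG Gln / CAG Gln — identical.
Codon 3: GUU Val / GAA Glu — nonsynonymous.
Codon 4: AUG Met / AUG Met — identical.
Codon 5: GGU Gly / GGU Gly — identical.
Codon 6: CCC Pro / CCC Pro — identical.
Codon 7: CCA Pro / CCG Pro — synonymous.
Nonsynonymous differences: 1 → different protein.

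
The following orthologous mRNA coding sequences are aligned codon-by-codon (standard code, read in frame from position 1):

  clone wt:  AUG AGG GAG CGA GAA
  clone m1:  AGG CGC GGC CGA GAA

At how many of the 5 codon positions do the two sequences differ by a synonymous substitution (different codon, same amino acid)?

Codon 1: AUG Met / AGG Arg — nonsynonymous.
Codon 2: AGG Arg / CGC Arg — synonymous.
Codon 3: GAG Glu / GGC Gly — nonsynonymous.
Codon 4: CGA Arg / CGA Arg — identical.
Codon 5: GAA Glu / GAA Glu — identical.
Synonymous differences: 1.

1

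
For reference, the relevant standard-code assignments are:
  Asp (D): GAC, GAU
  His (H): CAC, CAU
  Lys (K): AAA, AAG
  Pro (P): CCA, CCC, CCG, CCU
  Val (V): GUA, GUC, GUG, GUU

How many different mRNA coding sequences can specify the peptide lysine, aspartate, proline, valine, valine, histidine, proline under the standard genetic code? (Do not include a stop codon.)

2048

Lys: 2 codons.
Asp: 2 codons.
Pro: 4 codons.
Val: 4 codons.
Val: 4 codons.
His: 2 codons.
Pro: 4 codons.
2 × 2 × 4 × 4 × 4 × 2 × 4 = 2048.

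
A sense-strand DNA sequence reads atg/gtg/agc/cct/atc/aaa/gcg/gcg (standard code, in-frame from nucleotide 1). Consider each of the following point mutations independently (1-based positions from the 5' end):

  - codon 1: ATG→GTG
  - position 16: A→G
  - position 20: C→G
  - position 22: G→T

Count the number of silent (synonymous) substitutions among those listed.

0

Codon 1: ATG (Met) → GTG (Val) — missense.
Codon 6: AAA (Lys) → GAA (Glu) — missense.
Codon 7: GCG (Ala) → GGG (Gly) — missense.
Codon 8: GCG (Ala) → TCG (Ser) — missense.
Synonymous: 0 of 4.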